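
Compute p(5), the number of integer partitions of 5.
p(5) = 7

List all partitions of 5: 5, 4+1, 3+2, 3+1+1, 2+2+1, 2+1+1+1, 1+1+1+1+1. Counting them gives p(5) = 7.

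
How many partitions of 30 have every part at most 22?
p(30, parts ≤ 22) = 5559

Use the recurrence p(n, m) = p(n, m−1) + p(n−m, m): either the largest part is < m (count p(n, m−1)) or the largest part is exactly m (remove one copy of m, count p(n−m, m)). With p(0, ·) = 1 this gives p(30, parts ≤ 22) = 5559. (By conjugating Young diagrams, this also counts partitions of 30 into at most 22 parts.)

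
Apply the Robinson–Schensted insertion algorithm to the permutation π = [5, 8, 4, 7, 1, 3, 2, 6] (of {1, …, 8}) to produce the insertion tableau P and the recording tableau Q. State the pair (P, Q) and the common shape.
P = [1, 2, 6] / [3, 7] / [4, 8] / [5];  Q = [1, 2, 8] / [3, 4] / [5, 6] / [7];  common shape = (3, 2, 2, 1)

Row-insert the values π_1, π_2, … into P one at a time, bumping the leftmost entry strictly greater than the inserted value down to the next row. The recording tableau Q records, in position (i, j), the step at which that cell was added to P.
  Insert 5 (step 1): P = [5];  Q = [1]
  Insert 8 (step 2): P = [5, 8];  Q = [1, 2]
  Insert 4 (step 3): P = [4, 8] / [5];  Q = [1, 2] / [3]
  Insert 7 (step 4): P = [4, 7] / [5, 8];  Q = [1, 2] / [3, 4]
  Insert 1 (step 5): P = [1, 7] / [4, 8] / [5];  Q = [1, 2] / [3, 4] / [5]
  Insert 3 (step 6): P = [1, 3] / [4, 7] / [5, 8];  Q = [1, 2] / [3, 4] / [5, 6]
  Insert 2 (step 7): P = [1, 2] / [3, 7] / [4, 8] / [5];  Q = [1, 2] / [3, 4] / [5, 6] / [7]
  Insert 6 (step 8): P = [1, 2, 6] / [3, 7] / [4, 8] / [5];  Q = [1, 2, 8] / [3, 4] / [5, 6] / [7]
Final shape: (3, 2, 2, 1).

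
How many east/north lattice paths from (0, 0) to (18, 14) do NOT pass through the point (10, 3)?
Number of paths = 449819148

Total paths from (0, 0) to (18, 14): C(32, 18) = 471435600. Paths through (10, 3): (paths (0, 0) → (10, 3)) × (paths (10, 3) → (18, 14)) = C(13, 10) · C(19, 8) = 286 · 75582 = 21616452. Avoidance count = 471435600 − 21616452 = 449819148.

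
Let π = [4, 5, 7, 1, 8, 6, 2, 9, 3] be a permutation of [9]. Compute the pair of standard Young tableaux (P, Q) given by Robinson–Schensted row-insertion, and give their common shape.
P = [1, 2, 3, 8, 9] / [4, 5, 6] / [7];  Q = [1, 2, 3, 5, 8] / [4, 6, 9] / [7];  common shape = (5, 3, 1)

Row-insert the values π_1, π_2, … into P one at a time, bumping the leftmost entry strictly greater than the inserted value down to the next row. The recording tableau Q records, in position (i, j), the step at which that cell was added to P.
  Insert 4 (step 1): P = [4];  Q = [1]
  Insert 5 (step 2): P = [4, 5];  Q = [1, 2]
  Insert 7 (step 3): P = [4, 5, 7];  Q = [1, 2, 3]
  Insert 1 (step 4): P = [1, 5, 7] / [4];  Q = [1, 2, 3] / [4]
  Insert 8 (step 5): P = [1, 5, 7, 8] / [4];  Q = [1, 2, 3, 5] / [4]
  Insert 6 (step 6): P = [1, 5, 6, 8] / [4, 7];  Q = [1, 2, 3, 5] / [4, 6]
  Insert 2 (step 7): P = [1, 2, 6, 8] / [4, 5] / [7];  Q = [1, 2, 3, 5] / [4, 6] / [7]
  Insert 9 (step 8): P = [1, 2, 6, 8, 9] / [4, 5] / [7];  Q = [1, 2, 3, 5, 8] / [4, 6] / [7]
  Insert 3 (step 9): P = [1, 2, 3, 8, 9] / [4, 5, 6] / [7];  Q = [1, 2, 3, 5, 8] / [4, 6, 9] / [7]
Final shape: (5, 3, 1).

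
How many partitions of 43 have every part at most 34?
p(43, parts ≤ 34) = 63194

Use the recurrence p(n, m) = p(n, m−1) + p(n−m, m): either the largest part is < m (count p(n, m−1)) or the largest part is exactly m (remove one copy of m, count p(n−m, m)). With p(0, ·) = 1 this gives p(43, parts ≤ 34) = 63194. (By conjugating Young diagrams, this also counts partitions of 43 into at most 34 parts.)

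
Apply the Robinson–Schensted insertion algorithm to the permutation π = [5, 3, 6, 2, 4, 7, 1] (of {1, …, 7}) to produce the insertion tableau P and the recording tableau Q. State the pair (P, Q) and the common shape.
P = [1, 4, 7] / [2, 6] / [3] / [5];  Q = [1, 3, 6] / [2, 5] / [4] / [7];  common shape = (3, 2, 1, 1)

Row-insert the values π_1, π_2, … into P one at a time, bumping the leftmost entry strictly greater than the inserted value down to the next row. The recording tableau Q records, in position (i, j), the step at which that cell was added to P.
  Insert 5 (step 1): P = [5];  Q = [1]
  Insert 3 (step 2): P = [3] / [5];  Q = [1] / [2]
  Insert 6 (step 3): P = [3, 6] / [5];  Q = [1, 3] / [2]
  Insert 2 (step 4): P = [2, 6] / [3] / [5];  Q = [1, 3] / [2] / [4]
  Insert 4 (step 5): P = [2, 4] / [3, 6] / [5];  Q = [1, 3] / [2, 5] / [4]
  Insert 7 (step 6): P = [2, 4, 7] / [3, 6] / [5];  Q = [1, 3, 6] / [2, 5] / [4]
  Insert 1 (step 7): P = [1, 4, 7] / [2, 6] / [3] / [5];  Q = [1, 3, 6] / [2, 5] / [4] / [7]
Final shape: (3, 2, 1, 1).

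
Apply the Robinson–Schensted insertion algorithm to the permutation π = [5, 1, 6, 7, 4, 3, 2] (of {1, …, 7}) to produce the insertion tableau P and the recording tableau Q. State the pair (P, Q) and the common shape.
P = [1, 2, 7] / [3, 6] / [4] / [5];  Q = [1, 3, 4] / [2, 5] / [6] / [7];  common shape = (3, 2, 1, 1)

Row-insert the values π_1, π_2, … into P one at a time, bumping the leftmost entry strictly greater than the inserted value down to the next row. The recording tableau Q records, in position (i, j), the step at which that cell was added to P.
  Insert 5 (step 1): P = [5];  Q = [1]
  Insert 1 (step 2): P = [1] / [5];  Q = [1] / [2]
  Insert 6 (step 3): P = [1, 6] / [5];  Q = [1, 3] / [2]
  Insert 7 (step 4): P = [1, 6, 7] / [5];  Q = [1, 3, 4] / [2]
  Insert 4 (step 5): P = [1, 4, 7] / [5, 6];  Q = [1, 3, 4] / [2, 5]
  Insert 3 (step 6): P = [1, 3, 7] / [4, 6] / [5];  Q = [1, 3, 4] / [2, 5] / [6]
  Insert 2 (step 7): P = [1, 2, 7] / [3, 6] / [4] / [5];  Q = [1, 3, 4] / [2, 5] / [6] / [7]
Final shape: (3, 2, 1, 1).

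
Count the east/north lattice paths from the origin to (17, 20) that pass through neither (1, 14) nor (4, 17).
Number of paths = 15901065915

Inclusion–exclusion. Total paths: C(37, 17) = 15905368710. Through P₁: C(15, 1)·C(22, 16) = 1119195. Through P₂: C(21, 4)·C(16, 13) = 3351600. Since P₁ is strictly southwest of P₂, a monotone path through both must visit P₁ then P₂; paths through both = C(15, 1)·C(6, 3)·C(16, 13) = 168000. Avoid both = 15905368710 − 1119195 − 3351600 + 168000 = 15901065915.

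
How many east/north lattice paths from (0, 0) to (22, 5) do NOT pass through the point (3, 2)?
Number of paths = 65330

Total paths from (0, 0) to (22, 5): C(27, 22) = 80730. Paths through (3, 2): (paths (0, 0) → (3, 2)) × (paths (3, 2) → (22, 5)) = C(5, 3) · C(22, 19) = 10 · 1540 = 15400. Avoidance count = 80730 − 15400 = 65330.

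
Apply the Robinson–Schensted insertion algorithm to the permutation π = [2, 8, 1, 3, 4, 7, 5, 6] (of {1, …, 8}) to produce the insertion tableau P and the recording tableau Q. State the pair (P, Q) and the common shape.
P = [1, 3, 4, 5, 6] / [2, 7] / [8];  Q = [1, 2, 5, 6, 8] / [3, 4] / [7];  common shape = (5, 2, 1)

Row-insert the values π_1, π_2, … into P one at a time, bumping the leftmost entry strictly greater than the inserted value down to the next row. The recording tableau Q records, in position (i, j), the step at which that cell was added to P.
  Insert 2 (step 1): P = [2];  Q = [1]
  Insert 8 (step 2): P = [2, 8];  Q = [1, 2]
  Insert 1 (step 3): P = [1, 8] / [2];  Q = [1, 2] / [3]
  Insert 3 (step 4): P = [1, 3] / [2, 8];  Q = [1, 2] / [3, 4]
  Insert 4 (step 5): P = [1, 3, 4] / [2, 8];  Q = [1, 2, 5] / [3, 4]
  Insert 7 (step 6): P = [1, 3, 4, 7] / [2, 8];  Q = [1, 2, 5, 6] / [3, 4]
  Insert 5 (step 7): P = [1, 3, 4, 5] / [2, 7] / [8];  Q = [1, 2, 5, 6] / [3, 4] / [7]
  Insert 6 (step 8): P = [1, 3, 4, 5, 6] / [2, 7] / [8];  Q = [1, 2, 5, 6, 8] / [3, 4] / [7]
Final shape: (5, 2, 1).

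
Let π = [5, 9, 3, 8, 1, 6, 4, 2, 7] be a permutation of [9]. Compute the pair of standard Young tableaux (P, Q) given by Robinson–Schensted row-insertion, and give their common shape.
P = [1, 2, 7] / [3, 4] / [5, 6] / [8] / [9];  Q = [1, 2, 9] / [3, 4] / [5, 6] / [7] / [8];  common shape = (3, 2, 2, 1, 1)

Row-insert the values π_1, π_2, … into P one at a time, bumping the leftmost entry strictly greater than the inserted value down to the next row. The recording tableau Q records, in position (i, j), the step at which that cell was added to P.
  Insert 5 (step 1): P = [5];  Q = [1]
  Insert 9 (step 2): P = [5, 9];  Q = [1, 2]
  Insert 3 (step 3): P = [3, 9] / [5];  Q = [1, 2] / [3]
  Insert 8 (step 4): P = [3, 8] / [5, 9];  Q = [1, 2] / [3, 4]
  Insert 1 (step 5): P = [1, 8] / [3, 9] / [5];  Q = [1, 2] / [3, 4] / [5]
  Insert 6 (step 6): P = [1, 6] / [3, 8] / [5, 9];  Q = [1, 2] / [3, 4] / [5, 6]
  Insert 4 (step 7): P = [1, 4] / [3, 6] / [5, 8] / [9];  Q = [1, 2] / [3, 4] / [5, 6] / [7]
  Insert 2 (step 8): P = [1, 2] / [3, 4] / [5, 6] / [8] / [9];  Q = [1, 2] / [3, 4] / [5, 6] / [7] / [8]
  Insert 7 (step 9): P = [1, 2, 7] / [3, 4] / [5, 6] / [8] / [9];  Q = [1, 2, 9] / [3, 4] / [5, 6] / [7] / [8]
Final shape: (3, 2, 2, 1, 1).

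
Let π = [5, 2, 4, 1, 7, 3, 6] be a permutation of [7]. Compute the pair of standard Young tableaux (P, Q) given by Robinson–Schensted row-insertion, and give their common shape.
P = [1, 3, 6] / [2, 4, 7] / [5];  Q = [1, 3, 5] / [2, 6, 7] / [4];  common shape = (3, 3, 1)

Row-insert the values π_1, π_2, … into P one at a time, bumping the leftmost entry strictly greater than the inserted value down to the next row. The recording tableau Q records, in position (i, j), the step at which that cell was added to P.
  Insert 5 (step 1): P = [5];  Q = [1]
  Insert 2 (step 2): P = [2] / [5];  Q = [1] / [2]
  Insert 4 (step 3): P = [2, 4] / [5];  Q = [1, 3] / [2]
  Insert 1 (step 4): P = [1, 4] / [2] / [5];  Q = [1, 3] / [2] / [4]
  Insert 7 (step 5): P = [1, 4, 7] / [2] / [5];  Q = [1, 3, 5] / [2] / [4]
  Insert 3 (step 6): P = [1, 3, 7] / [2, 4] / [5];  Q = [1, 3, 5] / [2, 6] / [4]
  Insert 6 (step 7): P = [1, 3, 6] / [2, 4, 7] / [5];  Q = [1, 3, 5] / [2, 6, 7] / [4]
Final shape: (3, 3, 1).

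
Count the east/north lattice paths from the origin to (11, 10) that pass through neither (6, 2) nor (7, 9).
Number of paths = 260600

Inclusion–exclusion. Total paths: C(21, 11) = 352716. Through P₁: C(8, 6)·C(13, 5) = 36036. Through P₂: C(16, 7)·C(5, 4) = 57200. Since P₁ is strictly southwest of P₂, a monotone path through both must visit P₁ then P₂; paths through both = C(8, 6)·C(8, 1)·C(5, 4) = 1120. Avoid both = 352716 − 36036 − 57200 + 1120 = 260600.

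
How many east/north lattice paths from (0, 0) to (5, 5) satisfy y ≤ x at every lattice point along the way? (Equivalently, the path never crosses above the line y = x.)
Number of paths = 42

By the reflection principle (André's argument), the number of monotone paths to (5, 5) with n ≤ m that never go above y = x is C(10, 5) − C(10, 6) = 252 − 210 = 42.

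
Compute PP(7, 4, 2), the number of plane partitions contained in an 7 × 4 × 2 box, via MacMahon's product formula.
PP(7, 4, 2) = 32670

Evaluate the triple product over i = 1..7, j = 1..4, k = 1..2. The factors are (2/1) · (3/2) · (3/2) · (4/3) · (4/3) · (5/4) · (5/4) · (6/5) · … (56 factors total). The numerators and denominators telescope so the product is an integer; carrying out the multiplication exactly gives PP(7, 4, 2) = 32670.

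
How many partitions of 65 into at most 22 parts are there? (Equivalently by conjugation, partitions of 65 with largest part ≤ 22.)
p(65, parts ≤ 22) = 1703038

Use the recurrence p(n, m) = p(n, m−1) + p(n−m, m): either the largest part is < m (count p(n, m−1)) or the largest part is exactly m (remove one copy of m, count p(n−m, m)). With p(0, ·) = 1 this gives p(65, parts ≤ 22) = 1703038. (By conjugating Young diagrams, this also counts partitions of 65 into at most 22 parts.)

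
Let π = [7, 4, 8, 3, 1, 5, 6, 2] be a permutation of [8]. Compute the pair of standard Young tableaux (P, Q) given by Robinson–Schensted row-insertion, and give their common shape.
P = [1, 2, 6] / [3, 5] / [4, 8] / [7];  Q = [1, 3, 7] / [2, 6] / [4, 8] / [5];  common shape = (3, 2, 2, 1)

Row-insert the values π_1, π_2, … into P one at a time, bumping the leftmost entry strictly greater than the inserted value down to the next row. The recording tableau Q records, in position (i, j), the step at which that cell was added to P.
  Insert 7 (step 1): P = [7];  Q = [1]
  Insert 4 (step 2): P = [4] / [7];  Q = [1] / [2]
  Insert 8 (step 3): P = [4, 8] / [7];  Q = [1, 3] / [2]
  Insert 3 (step 4): P = [3, 8] / [4] / [7];  Q = [1, 3] / [2] / [4]
  Insert 1 (step 5): P = [1, 8] / [3] / [4] / [7];  Q = [1, 3] / [2] / [4] / [5]
  Insert 5 (step 6): P = [1, 5] / [3, 8] / [4] / [7];  Q = [1, 3] / [2, 6] / [4] / [5]
  Insert 6 (step 7): P = [1, 5, 6] / [3, 8] / [4] / [7];  Q = [1, 3, 7] / [2, 6] / [4] / [5]
  Insert 2 (step 8): P = [1, 2, 6] / [3, 5] / [4, 8] / [7];  Q = [1, 3, 7] / [2, 6] / [4, 8] / [5]
Final shape: (3, 2, 2, 1).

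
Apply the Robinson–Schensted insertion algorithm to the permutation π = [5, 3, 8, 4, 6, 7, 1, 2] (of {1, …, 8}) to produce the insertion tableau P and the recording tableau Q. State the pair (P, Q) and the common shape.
P = [1, 2, 6, 7] / [3, 4] / [5, 8];  Q = [1, 3, 5, 6] / [2, 4] / [7, 8];  common shape = (4, 2, 2)

Row-insert the values π_1, π_2, … into P one at a time, bumping the leftmost entry strictly greater than the inserted value down to the next row. The recording tableau Q records, in position (i, j), the step at which that cell was added to P.
  Insert 5 (step 1): P = [5];  Q = [1]
  Insert 3 (step 2): P = [3] / [5];  Q = [1] / [2]
  Insert 8 (step 3): P = [3, 8] / [5];  Q = [1, 3] / [2]
  Insert 4 (step 4): P = [3, 4] / [5, 8];  Q = [1, 3] / [2, 4]
  Insert 6 (step 5): P = [3, 4, 6] / [5, 8];  Q = [1, 3, 5] / [2, 4]
  Insert 7 (step 6): P = [3, 4, 6, 7] / [5, 8];  Q = [1, 3, 5, 6] / [2, 4]
  Insert 1 (step 7): P = [1, 4, 6, 7] / [3, 8] / [5];  Q = [1, 3, 5, 6] / [2, 4] / [7]
  Insert 2 (step 8): P = [1, 2, 6, 7] / [3, 4] / [5, 8];  Q = [1, 3, 5, 6] / [2, 4] / [7, 8]
Final shape: (4, 2, 2).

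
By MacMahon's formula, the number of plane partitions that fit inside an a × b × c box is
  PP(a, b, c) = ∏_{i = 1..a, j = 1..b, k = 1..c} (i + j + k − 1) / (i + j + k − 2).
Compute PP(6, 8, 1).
PP(6, 8, 1) = 3003

Evaluate the triple product over i = 1..6, j = 1..8, k = 1..1. The factors are (2/1) · (3/2) · (4/3) · (5/4) · (6/5) · (7/6) · (8/7) · (9/8) · … (48 factors total). The numerators and denominators telescope so the product is an integer; carrying out the multiplication exactly gives PP(6, 8, 1) = 3003.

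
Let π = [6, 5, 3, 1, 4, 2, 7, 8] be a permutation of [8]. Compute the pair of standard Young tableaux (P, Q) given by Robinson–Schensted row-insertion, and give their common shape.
P = [1, 2, 7, 8] / [3, 4] / [5] / [6];  Q = [1, 5, 7, 8] / [2, 6] / [3] / [4];  common shape = (4, 2, 1, 1)

Row-insert the values π_1, π_2, … into P one at a time, bumping the leftmost entry strictly greater than the inserted value down to the next row. The recording tableau Q records, in position (i, j), the step at which that cell was added to P.
  Insert 6 (step 1): P = [6];  Q = [1]
  Insert 5 (step 2): P = [5] / [6];  Q = [1] / [2]
  Insert 3 (step 3): P = [3] / [5] / [6];  Q = [1] / [2] / [3]
  Insert 1 (step 4): P = [1] / [3] / [5] / [6];  Q = [1] / [2] / [3] / [4]
  Insert 4 (step 5): P = [1, 4] / [3] / [5] / [6];  Q = [1, 5] / [2] / [3] / [4]
  Insert 2 (step 6): P = [1, 2] / [3, 4] / [5] / [6];  Q = [1, 5] / [2, 6] / [3] / [4]
  Insert 7 (step 7): P = [1, 2, 7] / [3, 4] / [5] / [6];  Q = [1, 5, 7] / [2, 6] / [3] / [4]
  Insert 8 (step 8): P = [1, 2, 7, 8] / [3, 4] / [5] / [6];  Q = [1, 5, 7, 8] / [2, 6] / [3] / [4]
Final shape: (4, 2, 1, 1).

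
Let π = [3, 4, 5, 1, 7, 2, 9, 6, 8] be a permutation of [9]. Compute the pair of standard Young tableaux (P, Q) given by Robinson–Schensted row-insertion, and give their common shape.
P = [1, 2, 5, 6, 8] / [3, 4, 7, 9];  Q = [1, 2, 3, 5, 7] / [4, 6, 8, 9];  common shape = (5, 4)

Row-insert the values π_1, π_2, … into P one at a time, bumping the leftmost entry strictly greater than the inserted value down to the next row. The recording tableau Q records, in position (i, j), the step at which that cell was added to P.
  Insert 3 (step 1): P = [3];  Q = [1]
  Insert 4 (step 2): P = [3, 4];  Q = [1, 2]
  Insert 5 (step 3): P = [3, 4, 5];  Q = [1, 2, 3]
  Insert 1 (step 4): P = [1, 4, 5] / [3];  Q = [1, 2, 3] / [4]
  Insert 7 (step 5): P = [1, 4, 5, 7] / [3];  Q = [1, 2, 3, 5] / [4]
  Insert 2 (step 6): P = [1, 2, 5, 7] / [3, 4];  Q = [1, 2, 3, 5] / [4, 6]
  Insert 9 (step 7): P = [1, 2, 5, 7, 9] / [3, 4];  Q = [1, 2, 3, 5, 7] / [4, 6]
  Insert 6 (step 8): P = [1, 2, 5, 6, 9] / [3, 4, 7];  Q = [1, 2, 3, 5, 7] / [4, 6, 8]
  Insert 8 (step 9): P = [1, 2, 5, 6, 8] / [3, 4, 7, 9];  Q = [1, 2, 3, 5, 7] / [4, 6, 8, 9]
Final shape: (5, 4).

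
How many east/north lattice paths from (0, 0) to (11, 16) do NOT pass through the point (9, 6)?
Number of paths = 12707565

Total paths from (0, 0) to (11, 16): C(27, 11) = 13037895. Paths through (9, 6): (paths (0, 0) → (9, 6)) × (paths (9, 6) → (11, 16)) = C(15, 9) · C(12, 2) = 5005 · 66 = 330330. Avoidance count = 13037895 − 330330 = 12707565.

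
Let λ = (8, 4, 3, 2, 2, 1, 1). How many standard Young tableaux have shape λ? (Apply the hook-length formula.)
# SYT of shape (8, 4, 3, 2, 2, 1, 1) = 793611000

Hook-length formula: f^λ = n! / Π hook(c), product over all cells c of the Young diagram. For λ = (8, 4, 3, 2, 2, 1, 1), n = 21 boxes. Hook lengths by row (left-to-right, top-to-bottom): [14, 11, 8, 6, 4, 3, 2, 1]; [9, 6, 3, 1]; [7, 4, 1]; [5, 2]; [4, 1]; [2]; [1]. Product of hooks = 64377815040. So f^λ = 21! / 64377815040 = 51090942171709440000 / 64377815040 = 793611000.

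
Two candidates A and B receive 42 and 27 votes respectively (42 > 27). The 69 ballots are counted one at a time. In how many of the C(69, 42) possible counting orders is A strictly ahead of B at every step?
Strict-lead orderings = 2431577733201275120

Total orderings of the 69 votes with 42 for A: C(69, 42) = 11185257572725865552. By the Bertrand ballot formula (Cycle Lemma / reflection principle), the number of orderings in which A is strictly ahead of B throughout is (p − q)/(p + q) · C(p + q, p) = (42 − 27)/(42 + 27) · 11185257572725865552 = 2431577733201275120.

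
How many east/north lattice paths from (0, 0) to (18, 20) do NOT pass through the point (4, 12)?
Number of paths = 32996019210

Total paths from (0, 0) to (18, 20): C(38, 18) = 33578000610. Paths through (4, 12): (paths (0, 0) → (4, 12)) × (paths (4, 12) → (18, 20)) = C(16, 4) · C(22, 14) = 1820 · 319770 = 581981400. Avoidance count = 33578000610 − 581981400 = 32996019210.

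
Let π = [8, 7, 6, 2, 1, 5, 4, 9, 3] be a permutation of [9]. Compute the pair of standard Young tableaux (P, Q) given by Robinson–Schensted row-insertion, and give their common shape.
P = [1, 3, 9] / [2, 4] / [5] / [6] / [7] / [8];  Q = [1, 6, 8] / [2, 7] / [3] / [4] / [5] / [9];  common shape = (3, 2, 1, 1, 1, 1)

Row-insert the values π_1, π_2, … into P one at a time, bumping the leftmost entry strictly greater than the inserted value down to the next row. The recording tableau Q records, in position (i, j), the step at which that cell was added to P.
  Insert 8 (step 1): P = [8];  Q = [1]
  Insert 7 (step 2): P = [7] / [8];  Q = [1] / [2]
  Insert 6 (step 3): P = [6] / [7] / [8];  Q = [1] / [2] / [3]
  Insert 2 (step 4): P = [2] / [6] / [7] / [8];  Q = [1] / [2] / [3] / [4]
  Insert 1 (step 5): P = [1] / [2] / [6] / [7] / [8];  Q = [1] / [2] / [3] / [4] / [5]
  Insert 5 (step 6): P = [1, 5] / [2] / [6] / [7] / [8];  Q = [1, 6] / [2] / [3] / [4] / [5]
  Insert 4 (step 7): P = [1, 4] / [2, 5] / [6] / [7] / [8];  Q = [1, 6] / [2, 7] / [3] / [4] / [5]
  Insert 9 (step 8): P = [1, 4, 9] / [2, 5] / [6] / [7] / [8];  Q = [1, 6, 8] / [2, 7] / [3] / [4] / [5]
  Insert 3 (step 9): P = [1, 3, 9] / [2, 4] / [5] / [6] / [7] / [8];  Q = [1, 6, 8] / [2, 7] / [3] / [4] / [5] / [9]
Final shape: (3, 2, 1, 1, 1, 1).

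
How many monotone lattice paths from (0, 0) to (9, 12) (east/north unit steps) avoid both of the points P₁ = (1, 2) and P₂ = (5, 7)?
Number of paths = 110492

Inclusion–exclusion. Total paths: C(21, 9) = 293930. Through P₁: C(3, 1)·C(18, 8) = 131274. Through P₂: C(12, 5)·C(9, 4) = 99792. Since P₁ is strictly southwest of P₂, a monotone path through both must visit P₁ then P₂; paths through both = C(3, 1)·C(9, 4)·C(9, 4) = 47628. Avoid both = 293930 − 131274 − 99792 + 47628 = 110492.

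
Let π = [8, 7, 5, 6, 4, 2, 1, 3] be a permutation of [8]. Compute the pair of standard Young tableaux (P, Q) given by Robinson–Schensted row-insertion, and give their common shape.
P = [1, 3] / [2, 6] / [4] / [5] / [7] / [8];  Q = [1, 4] / [2, 8] / [3] / [5] / [6] / [7];  common shape = (2, 2, 1, 1, 1, 1)

Row-insert the values π_1, π_2, … into P one at a time, bumping the leftmost entry strictly greater than the inserted value down to the next row. The recording tableau Q records, in position (i, j), the step at which that cell was added to P.
  Insert 8 (step 1): P = [8];  Q = [1]
  Insert 7 (step 2): P = [7] / [8];  Q = [1] / [2]
  Insert 5 (step 3): P = [5] / [7] / [8];  Q = [1] / [2] / [3]
  Insert 6 (step 4): P = [5, 6] / [7] / [8];  Q = [1, 4] / [2] / [3]
  Insert 4 (step 5): P = [4, 6] / [5] / [7] / [8];  Q = [1, 4] / [2] / [3] / [5]
  Insert 2 (step 6): P = [2, 6] / [4] / [5] / [7] / [8];  Q = [1, 4] / [2] / [3] / [5] / [6]
  Insert 1 (step 7): P = [1, 6] / [2] / [4] / [5] / [7] / [8];  Q = [1, 4] / [2] / [3] / [5] / [6] / [7]
  Insert 3 (step 8): P = [1, 3] / [2, 6] / [4] / [5] / [7] / [8];  Q = [1, 4] / [2, 8] / [3] / [5] / [6] / [7]
Final shape: (2, 2, 1, 1, 1, 1).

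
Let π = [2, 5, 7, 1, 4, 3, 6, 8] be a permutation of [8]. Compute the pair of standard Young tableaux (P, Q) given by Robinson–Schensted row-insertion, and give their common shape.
P = [1, 3, 6, 8] / [2, 4, 7] / [5];  Q = [1, 2, 3, 8] / [4, 5, 7] / [6];  common shape = (4, 3, 1)

Row-insert the values π_1, π_2, … into P one at a time, bumping the leftmost entry strictly greater than the inserted value down to the next row. The recording tableau Q records, in position (i, j), the step at which that cell was added to P.
  Insert 2 (step 1): P = [2];  Q = [1]
  Insert 5 (step 2): P = [2, 5];  Q = [1, 2]
  Insert 7 (step 3): P = [2, 5, 7];  Q = [1, 2, 3]
  Insert 1 (step 4): P = [1, 5, 7] / [2];  Q = [1, 2, 3] / [4]
  Insert 4 (step 5): P = [1, 4, 7] / [2, 5];  Q = [1, 2, 3] / [4, 5]
  Insert 3 (step 6): P = [1, 3, 7] / [2, 4] / [5];  Q = [1, 2, 3] / [4, 5] / [6]
  Insert 6 (step 7): P = [1, 3, 6] / [2, 4, 7] / [5];  Q = [1, 2, 3] / [4, 5, 7] / [6]
  Insert 8 (step 8): P = [1, 3, 6, 8] / [2, 4, 7] / [5];  Q = [1, 2, 3, 8] / [4, 5, 7] / [6]
Final shape: (4, 3, 1).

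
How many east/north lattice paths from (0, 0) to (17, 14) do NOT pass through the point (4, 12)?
Number of paths = 264991425

Total paths from (0, 0) to (17, 14): C(31, 17) = 265182525. Paths through (4, 12): (paths (0, 0) → (4, 12)) × (paths (4, 12) → (17, 14)) = C(16, 4) · C(15, 13) = 1820 · 105 = 191100. Avoidance count = 265182525 − 191100 = 264991425.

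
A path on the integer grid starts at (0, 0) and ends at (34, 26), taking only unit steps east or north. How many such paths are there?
Number of paths = 69886166503903470

A monotone lattice path from (0, 0) to (34, 26) consists of 34 east steps and 26 north steps in some order, so it is determined by which 34 of the 60 steps are east. The count is C(60, 34) = 69886166503903470.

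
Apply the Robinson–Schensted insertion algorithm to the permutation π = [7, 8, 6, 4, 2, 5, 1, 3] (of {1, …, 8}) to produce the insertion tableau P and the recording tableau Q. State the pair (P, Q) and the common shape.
P = [1, 3] / [2, 5] / [4, 8] / [6] / [7];  Q = [1, 2] / [3, 6] / [4, 8] / [5] / [7];  common shape = (2, 2, 2, 1, 1)

Row-insert the values π_1, π_2, … into P one at a time, bumping the leftmost entry strictly greater than the inserted value down to the next row. The recording tableau Q records, in position (i, j), the step at which that cell was added to P.
  Insert 7 (step 1): P = [7];  Q = [1]
  Insert 8 (step 2): P = [7, 8];  Q = [1, 2]
  Insert 6 (step 3): P = [6, 8] / [7];  Q = [1, 2] / [3]
  Insert 4 (step 4): P = [4, 8] / [6] / [7];  Q = [1, 2] / [3] / [4]
  Insert 2 (step 5): P = [2, 8] / [4] / [6] / [7];  Q = [1, 2] / [3] / [4] / [5]
  Insert 5 (step 6): P = [2, 5] / [4, 8] / [6] / [7];  Q = [1, 2] / [3, 6] / [4] / [5]
  Insert 1 (step 7): P = [1, 5] / [2, 8] / [4] / [6] / [7];  Q = [1, 2] / [3, 6] / [4] / [5] / [7]
  Insert 3 (step 8): P = [1, 3] / [2, 5] / [4, 8] / [6] / [7];  Q = [1, 2] / [3, 6] / [4, 8] / [5] / [7]
Final shape: (2, 2, 2, 1, 1).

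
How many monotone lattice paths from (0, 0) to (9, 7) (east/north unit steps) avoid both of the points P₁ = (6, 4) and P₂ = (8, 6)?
Number of paths = 3754

Inclusion–exclusion. Total paths: C(16, 9) = 11440. Through P₁: C(10, 6)·C(6, 3) = 4200. Through P₂: C(14, 8)·C(2, 1) = 6006. Since P₁ is strictly southwest of P₂, a monotone path through both must visit P₁ then P₂; paths through both = C(10, 6)·C(4, 2)·C(2, 1) = 2520. Avoid both = 11440 − 4200 − 6006 + 2520 = 3754.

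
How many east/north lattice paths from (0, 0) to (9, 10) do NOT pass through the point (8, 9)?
Number of paths = 43758

Total paths from (0, 0) to (9, 10): C(19, 9) = 92378. Paths through (8, 9): (paths (0, 0) → (8, 9)) × (paths (8, 9) → (9, 10)) = C(17, 8) · C(2, 1) = 24310 · 2 = 48620. Avoidance count = 92378 − 48620 = 43758.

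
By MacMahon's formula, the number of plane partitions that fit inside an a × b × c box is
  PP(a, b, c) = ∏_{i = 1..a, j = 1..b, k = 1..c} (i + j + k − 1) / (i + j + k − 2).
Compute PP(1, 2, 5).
PP(1, 2, 5) = 21

Evaluate the triple product over i = 1..1, j = 1..2, k = 1..5. The factors are (2/1) · (3/2) · (4/3) · (5/4) · (6/5) · (3/2) · (4/3) · (5/4) · … (10 factors total). The numerators and denominators telescope so the product is an integer; carrying out the multiplication exactly gives PP(1, 2, 5) = 21.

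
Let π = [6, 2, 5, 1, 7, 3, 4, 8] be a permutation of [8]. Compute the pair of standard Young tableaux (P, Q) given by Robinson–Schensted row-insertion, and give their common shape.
P = [1, 3, 4, 8] / [2, 5, 7] / [6];  Q = [1, 3, 5, 8] / [2, 6, 7] / [4];  common shape = (4, 3, 1)

Row-insert the values π_1, π_2, … into P one at a time, bumping the leftmost entry strictly greater than the inserted value down to the next row. The recording tableau Q records, in position (i, j), the step at which that cell was added to P.
  Insert 6 (step 1): P = [6];  Q = [1]
  Insert 2 (step 2): P = [2] / [6];  Q = [1] / [2]
  Insert 5 (step 3): P = [2, 5] / [6];  Q = [1, 3] / [2]
  Insert 1 (step 4): P = [1, 5] / [2] / [6];  Q = [1, 3] / [2] / [4]
  Insert 7 (step 5): P = [1, 5, 7] / [2] / [6];  Q = [1, 3, 5] / [2] / [4]
  Insert 3 (step 6): P = [1, 3, 7] / [2, 5] / [6];  Q = [1, 3, 5] / [2, 6] / [4]
  Insert 4 (step 7): P = [1, 3, 4] / [2, 5, 7] / [6];  Q = [1, 3, 5] / [2, 6, 7] / [4]
  Insert 8 (step 8): P = [1, 3, 4, 8] / [2, 5, 7] / [6];  Q = [1, 3, 5, 8] / [2, 6, 7] / [4]
Final shape: (4, 3, 1).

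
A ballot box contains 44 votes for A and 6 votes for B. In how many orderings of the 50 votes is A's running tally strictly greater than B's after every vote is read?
Strict-lead orderings = 12076932

Total orderings of the 50 votes with 44 for A: C(50, 44) = 15890700. By the Bertrand ballot formula (Cycle Lemma / reflection principle), the number of orderings in which A is strictly ahead of B throughout is (p − q)/(p + q) · C(p + q, p) = (44 − 6)/(44 + 6) · 15890700 = 12076932.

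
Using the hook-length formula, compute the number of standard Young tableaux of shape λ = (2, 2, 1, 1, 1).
# SYT of shape (2, 2, 1, 1, 1) = 14

Hook-length formula: f^λ = n! / Π hook(c), product over all cells c of the Young diagram. For λ = (2, 2, 1, 1, 1), n = 7 boxes. Hook lengths by row (left-to-right, top-to-bottom): [6, 2]; [5, 1]; [3]; [2]; [1]. Product of hooks = 360. So f^λ = 7! / 360 = 5040 / 360 = 14.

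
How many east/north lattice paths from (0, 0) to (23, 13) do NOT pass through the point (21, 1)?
Number of paths = 2310787598

Total paths from (0, 0) to (23, 13): C(36, 23) = 2310789600. Paths through (21, 1): (paths (0, 0) → (21, 1)) × (paths (21, 1) → (23, 13)) = C(22, 21) · C(14, 2) = 22 · 91 = 2002. Avoidance count = 2310789600 − 2002 = 2310787598.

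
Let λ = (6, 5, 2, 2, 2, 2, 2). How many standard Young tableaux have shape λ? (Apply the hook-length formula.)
# SYT of shape (6, 5, 2, 2, 2, 2, 2) = 138264672

Hook-length formula: f^λ = n! / Π hook(c), product over all cells c of the Young diagram. For λ = (6, 5, 2, 2, 2, 2, 2), n = 21 boxes. Hook lengths by row (left-to-right, top-to-bottom): [12, 11, 5, 4, 3, 1]; [10, 9, 3, 2, 1]; [6, 5]; [5, 4]; [4, 3]; [3, 2]; [2, 1]. Product of hooks = 369515520000. So f^λ = 21! / 369515520000 = 51090942171709440000 / 369515520000 = 138264672.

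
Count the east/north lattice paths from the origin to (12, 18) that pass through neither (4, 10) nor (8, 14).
Number of paths = 56131355

Inclusion–exclusion. Total paths: C(30, 12) = 86493225. Through P₁: C(14, 4)·C(16, 8) = 12882870. Through P₂: C(22, 8)·C(8, 4) = 22383900. Since P₁ is strictly southwest of P₂, a monotone path through both must visit P₁ then P₂; paths through both = C(14, 4)·C(8, 4)·C(8, 4) = 4904900. Avoid both = 86493225 − 12882870 − 22383900 + 4904900 = 56131355.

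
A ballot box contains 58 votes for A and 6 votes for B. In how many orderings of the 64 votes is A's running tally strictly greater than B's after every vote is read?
Strict-lead orderings = 60916674

Total orderings of the 64 votes with 58 for A: C(64, 58) = 74974368. By the Bertrand ballot formula (Cycle Lemma / reflection principle), the number of orderings in which A is strictly ahead of B throughout is (p − q)/(p + q) · C(p + q, p) = (58 − 6)/(58 + 6) · 74974368 = 60916674.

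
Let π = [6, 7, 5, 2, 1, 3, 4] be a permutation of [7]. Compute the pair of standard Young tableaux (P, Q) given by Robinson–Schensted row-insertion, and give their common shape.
P = [1, 3, 4] / [2, 7] / [5] / [6];  Q = [1, 2, 7] / [3, 6] / [4] / [5];  common shape = (3, 2, 1, 1)

Row-insert the values π_1, π_2, … into P one at a time, bumping the leftmost entry strictly greater than the inserted value down to the next row. The recording tableau Q records, in position (i, j), the step at which that cell was added to P.
  Insert 6 (step 1): P = [6];  Q = [1]
  Insert 7 (step 2): P = [6, 7];  Q = [1, 2]
  Insert 5 (step 3): P = [5, 7] / [6];  Q = [1, 2] / [3]
  Insert 2 (step 4): P = [2, 7] / [5] / [6];  Q = [1, 2] / [3] / [4]
  Insert 1 (step 5): P = [1, 7] / [2] / [5] / [6];  Q = [1, 2] / [3] / [4] / [5]
  Insert 3 (step 6): P = [1, 3] / [2, 7] / [5] / [6];  Q = [1, 2] / [3, 6] / [4] / [5]
  Insert 4 (step 7): P = [1, 3, 4] / [2, 7] / [5] / [6];  Q = [1, 2, 7] / [3, 6] / [4] / [5]
Final shape: (3, 2, 1, 1).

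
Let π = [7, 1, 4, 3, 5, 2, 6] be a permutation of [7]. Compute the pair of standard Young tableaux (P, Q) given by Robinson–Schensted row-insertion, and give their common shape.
P = [1, 2, 5, 6] / [3] / [4] / [7];  Q = [1, 3, 5, 7] / [2] / [4] / [6];  common shape = (4, 1, 1, 1)

Row-insert the values π_1, π_2, … into P one at a time, bumping the leftmost entry strictly greater than the inserted value down to the next row. The recording tableau Q records, in position (i, j), the step at which that cell was added to P.
  Insert 7 (step 1): P = [7];  Q = [1]
  Insert 1 (step 2): P = [1] / [7];  Q = [1] / [2]
  Insert 4 (step 3): P = [1, 4] / [7];  Q = [1, 3] / [2]
  Insert 3 (step 4): P = [1, 3] / [4] / [7];  Q = [1, 3] / [2] / [4]
  Insert 5 (step 5): P = [1, 3, 5] / [4] / [7];  Q = [1, 3, 5] / [2] / [4]
  Insert 2 (step 6): P = [1, 2, 5] / [3] / [4] / [7];  Q = [1, 3, 5] / [2] / [4] / [6]
  Insert 6 (step 7): P = [1, 2, 5, 6] / [3] / [4] / [7];  Q = [1, 3, 5, 7] / [2] / [4] / [6]
Final shape: (4, 1, 1, 1).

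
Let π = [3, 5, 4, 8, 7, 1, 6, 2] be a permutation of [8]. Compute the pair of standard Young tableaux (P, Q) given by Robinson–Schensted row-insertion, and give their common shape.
P = [1, 2, 6] / [3, 4] / [5, 7] / [8];  Q = [1, 2, 4] / [3, 5] / [6, 7] / [8];  common shape = (3, 2, 2, 1)

Row-insert the values π_1, π_2, … into P one at a time, bumping the leftmost entry strictly greater than the inserted value down to the next row. The recording tableau Q records, in position (i, j), the step at which that cell was added to P.
  Insert 3 (step 1): P = [3];  Q = [1]
  Insert 5 (step 2): P = [3, 5];  Q = [1, 2]
  Insert 4 (step 3): P = [3, 4] / [5];  Q = [1, 2] / [3]
  Insert 8 (step 4): P = [3, 4, 8] / [5];  Q = [1, 2, 4] / [3]
  Insert 7 (step 5): P = [3, 4, 7] / [5, 8];  Q = [1, 2, 4] / [3, 5]
  Insert 1 (step 6): P = [1, 4, 7] / [3, 8] / [5];  Q = [1, 2, 4] / [3, 5] / [6]
  Insert 6 (step 7): P = [1, 4, 6] / [3, 7] / [5, 8];  Q = [1, 2, 4] / [3, 5] / [6, 7]
  Insert 2 (step 8): P = [1, 2, 6] / [3, 4] / [5, 7] / [8];  Q = [1, 2, 4] / [3, 5] / [6, 7] / [8]
Final shape: (3, 2, 2, 1).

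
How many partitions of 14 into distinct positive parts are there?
q(14) = 22

List partitions of 14 into distinct parts: 14, 13+1, 12+2, 11+3, 11+2+1, 10+4, 10+3+1, 9+5, 9+4+1, 9+3+2, 8+6, 8+5+1, 8+4+2, 8+3+2+1, 7+6+1, 7+5+2, 7+4+3, 7+4+2+1, 6+5+3, 6+5+2+1, 6+4+3+1, 5+4+3+2. There are q(14) = 22. (Euler: this equals the number of odd-part partitions of 14.)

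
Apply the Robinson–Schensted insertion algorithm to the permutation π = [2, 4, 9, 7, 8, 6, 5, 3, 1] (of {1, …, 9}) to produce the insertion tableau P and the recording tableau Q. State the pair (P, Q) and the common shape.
P = [1, 3, 5, 8] / [2] / [4] / [6] / [7] / [9];  Q = [1, 2, 3, 5] / [4] / [6] / [7] / [8] / [9];  common shape = (4, 1, 1, 1, 1, 1)

Row-insert the values π_1, π_2, … into P one at a time, bumping the leftmost entry strictly greater than the inserted value down to the next row. The recording tableau Q records, in position (i, j), the step at which that cell was added to P.
  Insert 2 (step 1): P = [2];  Q = [1]
  Insert 4 (step 2): P = [2, 4];  Q = [1, 2]
  Insert 9 (step 3): P = [2, 4, 9];  Q = [1, 2, 3]
  Insert 7 (step 4): P = [2, 4, 7] / [9];  Q = [1, 2, 3] / [4]
  Insert 8 (step 5): P = [2, 4, 7, 8] / [9];  Q = [1, 2, 3, 5] / [4]
  Insert 6 (step 6): P = [2, 4, 6, 8] / [7] / [9];  Q = [1, 2, 3, 5] / [4] / [6]
  Insert 5 (step 7): P = [2, 4, 5, 8] / [6] / [7] / [9];  Q = [1, 2, 3, 5] / [4] / [6] / [7]
  Insert 3 (step 8): P = [2, 3, 5, 8] / [4] / [6] / [7] / [9];  Q = [1, 2, 3, 5] / [4] / [6] / [7] / [8]
  Insert 1 (step 9): P = [1, 3, 5, 8] / [2] / [4] / [6] / [7] / [9];  Q = [1, 2, 3, 5] / [4] / [6] / [7] / [8] / [9]
Final shape: (4, 1, 1, 1, 1, 1).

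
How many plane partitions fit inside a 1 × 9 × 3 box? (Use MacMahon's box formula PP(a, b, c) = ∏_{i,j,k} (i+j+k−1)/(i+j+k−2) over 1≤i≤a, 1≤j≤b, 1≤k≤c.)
PP(1, 9, 3) = 220

Evaluate the triple product over i = 1..1, j = 1..9, k = 1..3. The factors are (2/1) · (3/2) · (4/3) · (3/2) · (4/3) · (5/4) · (4/3) · (5/4) · … (27 factors total). The numerators and denominators telescope so the product is an integer; carrying out the multiplication exactly gives PP(1, 9, 3) = 220.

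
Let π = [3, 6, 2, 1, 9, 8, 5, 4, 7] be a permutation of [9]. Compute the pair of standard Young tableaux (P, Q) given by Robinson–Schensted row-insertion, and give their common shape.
P = [1, 4, 7] / [2, 5, 8] / [3, 6] / [9];  Q = [1, 2, 5] / [3, 6, 9] / [4, 7] / [8];  common shape = (3, 3, 2, 1)

Row-insert the values π_1, π_2, … into P one at a time, bumping the leftmost entry strictly greater than the inserted value down to the next row. The recording tableau Q records, in position (i, j), the step at which that cell was added to P.
  Insert 3 (step 1): P = [3];  Q = [1]
  Insert 6 (step 2): P = [3, 6];  Q = [1, 2]
  Insert 2 (step 3): P = [2, 6] / [3];  Q = [1, 2] / [3]
  Insert 1 (step 4): P = [1, 6] / [2] / [3];  Q = [1, 2] / [3] / [4]
  Insert 9 (step 5): P = [1, 6, 9] / [2] / [3];  Q = [1, 2, 5] / [3] / [4]
  Insert 8 (step 6): P = [1, 6, 8] / [2, 9] / [3];  Q = [1, 2, 5] / [3, 6] / [4]
  Insert 5 (step 7): P = [1, 5, 8] / [2, 6] / [3, 9];  Q = [1, 2, 5] / [3, 6] / [4, 7]
  Insert 4 (step 8): P = [1, 4, 8] / [2, 5] / [3, 6] / [9];  Q = [1, 2, 5] / [3, 6] / [4, 7] / [8]
  Insert 7 (step 9): P = [1, 4, 7] / [2, 5, 8] / [3, 6] / [9];  Q = [1, 2, 5] / [3, 6, 9] / [4, 7] / [8]
Final shape: (3, 3, 2, 1).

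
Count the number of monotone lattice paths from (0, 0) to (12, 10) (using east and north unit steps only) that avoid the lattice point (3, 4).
Number of paths = 471471

Total paths from (0, 0) to (12, 10): C(22, 12) = 646646. Paths through (3, 4): (paths (0, 0) → (3, 4)) × (paths (3, 4) → (12, 10)) = C(7, 3) · C(15, 9) = 35 · 5005 = 175175. Avoidance count = 646646 − 175175 = 471471.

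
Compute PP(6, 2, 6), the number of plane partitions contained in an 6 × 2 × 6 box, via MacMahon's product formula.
PP(6, 2, 6) = 226512

Evaluate the triple product over i = 1..6, j = 1..2, k = 1..6. The factors are (2/1) · (3/2) · (4/3) · (5/4) · (6/5) · (7/6) · (3/2) · (4/3) · … (72 factors total). The numerators and denominators telescope so the product is an integer; carrying out the multiplication exactly gives PP(6, 2, 6) = 226512.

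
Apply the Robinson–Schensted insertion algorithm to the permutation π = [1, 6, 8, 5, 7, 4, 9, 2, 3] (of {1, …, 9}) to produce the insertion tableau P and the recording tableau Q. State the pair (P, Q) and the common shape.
P = [1, 2, 3, 9] / [4, 7] / [5, 8] / [6];  Q = [1, 2, 3, 7] / [4, 5] / [6, 9] / [8];  common shape = (4, 2, 2, 1)

Row-insert the values π_1, π_2, … into P one at a time, bumping the leftmost entry strictly greater than the inserted value down to the next row. The recording tableau Q records, in position (i, j), the step at which that cell was added to P.
  Insert 1 (step 1): P = [1];  Q = [1]
  Insert 6 (step 2): P = [1, 6];  Q = [1, 2]
  Insert 8 (step 3): P = [1, 6, 8];  Q = [1, 2, 3]
  Insert 5 (step 4): P = [1, 5, 8] / [6];  Q = [1, 2, 3] / [4]
  Insert 7 (step 5): P = [1, 5, 7] / [6, 8];  Q = [1, 2, 3] / [4, 5]
  Insert 4 (step 6): P = [1, 4, 7] / [5, 8] / [6];  Q = [1, 2, 3] / [4, 5] / [6]
  Insert 9 (step 7): P = [1, 4, 7, 9] / [5, 8] / [6];  Q = [1, 2, 3, 7] / [4, 5] / [6]
  Insert 2 (step 8): P = [1, 2, 7, 9] / [4, 8] / [5] / [6];  Q = [1, 2, 3, 7] / [4, 5] / [6] / [8]
  Insert 3 (step 9): P = [1, 2, 3, 9] / [4, 7] / [5, 8] / [6];  Q = [1, 2, 3, 7] / [4, 5] / [6, 9] / [8]
Final shape: (4, 2, 2, 1).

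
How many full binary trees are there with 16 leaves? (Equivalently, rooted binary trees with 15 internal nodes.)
C_15 = 9694845

These full binary trees are counted by the Catalan number C_n = (1/(n + 1)) · C(2n, n). For n = 15: C_15 = (1/16) · C(30, 15) = 155117520/16 = 9694845.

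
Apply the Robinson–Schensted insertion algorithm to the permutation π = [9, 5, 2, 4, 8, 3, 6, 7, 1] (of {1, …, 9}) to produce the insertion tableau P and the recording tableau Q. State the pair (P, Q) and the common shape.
P = [1, 3, 6, 7] / [2, 8] / [4] / [5] / [9];  Q = [1, 4, 5, 8] / [2, 7] / [3] / [6] / [9];  common shape = (4, 2, 1, 1, 1)

Row-insert the values π_1, π_2, … into P one at a time, bumping the leftmost entry strictly greater than the inserted value down to the next row. The recording tableau Q records, in position (i, j), the step at which that cell was added to P.
  Insert 9 (step 1): P = [9];  Q = [1]
  Insert 5 (step 2): P = [5] / [9];  Q = [1] / [2]
  Insert 2 (step 3): P = [2] / [5] / [9];  Q = [1] / [2] / [3]
  Insert 4 (step 4): P = [2, 4] / [5] / [9];  Q = [1, 4] / [2] / [3]
  Insert 8 (step 5): P = [2, 4, 8] / [5] / [9];  Q = [1, 4, 5] / [2] / [3]
  Insert 3 (step 6): P = [2, 3, 8] / [4] / [5] / [9];  Q = [1, 4, 5] / [2] / [3] / [6]
  Insert 6 (step 7): P = [2, 3, 6] / [4, 8] / [5] / [9];  Q = [1, 4, 5] / [2, 7] / [3] / [6]
  Insert 7 (step 8): P = [2, 3, 6, 7] / [4, 8] / [5] / [9];  Q = [1, 4, 5, 8] / [2, 7] / [3] / [6]
  Insert 1 (step 9): P = [1, 3, 6, 7] / [2, 8] / [4] / [5] / [9];  Q = [1, 4, 5, 8] / [2, 7] / [3] / [6] / [9]
Final shape: (4, 2, 1, 1, 1).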